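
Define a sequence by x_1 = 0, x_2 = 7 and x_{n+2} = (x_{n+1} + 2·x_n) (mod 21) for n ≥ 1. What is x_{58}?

x_1 = 0; x_2 = 7; x_3 = 7; x_4 = 0; x_5 = 14; x_6 = 14; x_7 = 0; x_8 = 7.
Since (x_7, x_8) = (x_1, x_2) = (0, 7) (two consecutive terms determine the rest), the sequence is periodic with period 6.
(58 - 1) mod 6 = 3, so x_{58} = x_4 = 0.

0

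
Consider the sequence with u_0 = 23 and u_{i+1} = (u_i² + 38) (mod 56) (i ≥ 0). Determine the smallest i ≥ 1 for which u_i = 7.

u_0 = 23, u_1 = 7, u_2 = 31, u_3 = 47, u_4 = 7.
Since u_4 = u_1 = 7, the sequence is eventually periodic: after a pre-period of length 1 it cycles with period 3.
The value 7 first appears (with i ≥ 1) at u_1.

1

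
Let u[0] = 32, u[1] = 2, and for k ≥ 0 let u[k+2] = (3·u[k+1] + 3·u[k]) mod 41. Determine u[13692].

1

We have u[0] = 32,  u[1] = 2,  u[2] = 20,  u[3] = 25,  u[4] = 12,  u[5] = 29,  u[6] = 0,  u[7] = 5,  u[8] = 15,  u[9] = 19,  u[10] = 20,  u[11] = 35,  u[12] = 1,  u[13] = 26,  u[14] = 40,  u[15] = 34,  u[16] = 17,  u[17] = 30,  u[18] = 18,  u[19] = 21,  u[20] = 35,  u[21] = 4,  u[22] = 35,  u[23] = 35,  u[24] = 5,  u[25] = 38,  u[26] = 6,  u[27] = 9,  u[28] = 4,  u[29] = 39,  u[30] = 6,  u[31] = 12,  u[32] = 13,  u[33] = 34,  u[34] = 18,  u[35] = 33,  u[36] = 30,  u[37] = 25,  u[38] = 1,  u[39] = 37,  u[40] = 32,  u[41] = 2.
Since (u[40], u[41]) = (u[0], u[1]) = (32, 2) (two consecutive terms determine the rest), the sequence is periodic with period 40.
So u[13692] = u[0 + ((13692-0) mod 40)] = u[12] = 1.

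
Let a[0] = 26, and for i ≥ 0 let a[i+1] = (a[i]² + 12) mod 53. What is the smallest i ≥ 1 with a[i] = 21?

8

a[0] = 26,  a[1] = 52,  a[2] = 13,  a[3] = 22,  a[4] = 19,  a[5] = 2,  a[6] = 16,  a[7] = 3,  a[8] = 21,  a[9] = 29,  a[10] = 5,  a[11] = 37,  a[12] = 3.
Since a[12] = a[7] = 3, the sequence is eventually periodic: after a pre-period of length 7 it cycles with period 5.
The value 21 first appears (with i ≥ 1) at a[8].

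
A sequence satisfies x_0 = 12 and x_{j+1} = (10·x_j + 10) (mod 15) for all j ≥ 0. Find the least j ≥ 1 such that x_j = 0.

x_0 = 12, x_1 = 10, x_2 = 5, x_3 = 0, x_4 = 10.
Since x_4 = x_1 = 10, the sequence is eventually periodic: after a pre-period of length 1 it cycles with period 3.
The value 0 first appears (with j ≥ 1) at x_3.

3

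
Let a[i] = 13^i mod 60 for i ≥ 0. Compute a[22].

49

We have a[0] = 1,  a[1] = 13,  a[2] = 49,  a[3] = 37,  a[4] = 1.
Since a[4] = a[0] = 1, the sequence is periodic with period 4.
(22 - 0) mod 4 = 2, so a[22] = a[2] = 49.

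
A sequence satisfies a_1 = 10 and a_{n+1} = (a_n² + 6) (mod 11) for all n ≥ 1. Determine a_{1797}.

Computing terms: a_1 = 10; a_2 = 7; a_3 = 0; a_4 = 6; a_5 = 9; a_6 = 10.
The sequence repeats with period 5.
(1797 - 1) mod 5 = 1, so a_{1797} = a_2 = 7.

7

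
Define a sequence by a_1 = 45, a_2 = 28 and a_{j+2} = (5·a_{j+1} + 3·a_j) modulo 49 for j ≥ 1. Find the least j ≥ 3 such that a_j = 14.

17

a_1 = 45, a_2 = 28, a_3 = 30, a_4 = 38, a_5 = 35, a_6 = 44, a_7 = 31, a_8 = 42, a_9 = 9, a_{10} = 24, a_{11} = 0, a_{12} = 23, a_{13} = 17, a_{14} = 7, a_{15} = 37, a_{16} = 10, a_{17} = 14, a_{18} = 2, a_{19} = 3, a_{20} = 21, a_{21} = 16, a_{22} = 45, a_{23} = 28.
Since (a_{22}, a_{23}) = (a_1, a_2) = (45, 28) (two consecutive terms determine the rest), the sequence is periodic with period 21.
The value 14 first appears (with j ≥ 3) at a_{17}.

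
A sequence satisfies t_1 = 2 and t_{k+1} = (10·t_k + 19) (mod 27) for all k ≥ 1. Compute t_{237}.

Computing terms: t_1 = 2, t_2 = 12, t_3 = 4, t_4 = 5, t_5 = 15, t_6 = 7, t_7 = 8, t_8 = 18, t_9 = 10, t_{10} = 11, t_{11} = 21, t_{12} = 13, t_{13} = 14, t_{14} = 24, t_{15} = 16, t_{16} = 17, t_{17} = 0, t_{18} = 19, t_{19} = 20, t_{20} = 3, t_{21} = 22, t_{22} = 23, t_{23} = 6, t_{24} = 25, t_{25} = 26, t_{26} = 9, t_{27} = 1, t_{28} = 2.
Since t_{28} = t_1 = 2, the sequence is periodic with period 27.
(237 - 1) mod 27 = 20, so t_{237} = t_{21} = 22.

22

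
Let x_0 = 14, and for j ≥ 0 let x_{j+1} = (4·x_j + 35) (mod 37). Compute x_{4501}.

x_0 = 14,  x_1 = 17,  x_2 = 29,  x_3 = 3,  x_4 = 10,  x_5 = 1,  x_6 = 2,  x_7 = 6,  x_8 = 22,  x_9 = 12,  x_{10} = 9,  x_{11} = 34,  x_{12} = 23,  x_{13} = 16,  x_{14} = 25,  x_{15} = 24,  x_{16} = 20,  x_{17} = 4,  x_{18} = 14.
Since x_{18} = x_0 = 14, the sequence is periodic with period 18.
So x_{4501} = x_{0 + ((4501-0) mod 18)} = x_1 = 17.

17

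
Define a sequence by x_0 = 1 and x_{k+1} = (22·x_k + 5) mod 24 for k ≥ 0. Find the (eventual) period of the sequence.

We have x_0 = 1; x_1 = 3; x_2 = 23; x_3 = 7; x_4 = 15; x_5 = 23.
Since x_5 = x_2 = 23, the sequence is eventually periodic: after a pre-period of length 2 it cycles with period 3.

3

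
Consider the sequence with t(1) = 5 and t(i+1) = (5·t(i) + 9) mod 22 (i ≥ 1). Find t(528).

14

Computing terms: t(1) = 5,  t(2) = 12,  t(3) = 3,  t(4) = 2,  t(5) = 19,  t(6) = 16,  t(7) = 1,  t(8) = 14,  t(9) = 13,  t(10) = 8,  t(11) = 5.
The sequence repeats with period 10.
So t(528) = t(1 + ((528-1) mod 10)) = t(8) = 14.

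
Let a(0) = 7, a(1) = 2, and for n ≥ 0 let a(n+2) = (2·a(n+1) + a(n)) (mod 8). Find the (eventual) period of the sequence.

8

We have a(0) = 7,  a(1) = 2,  a(2) = 3,  a(3) = 0,  a(4) = 3,  a(5) = 6,  a(6) = 7,  a(7) = 4,  a(8) = 7,  a(9) = 2.
Since (a(8), a(9)) = (a(0), a(1)) = (7, 2) (two consecutive terms determine the rest), the sequence is periodic with period 8.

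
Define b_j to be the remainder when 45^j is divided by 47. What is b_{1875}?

40

We have b_0 = 1; b_1 = 45; b_2 = 4; b_3 = 39; b_4 = 16; b_5 = 15; b_6 = 17; b_7 = 13; b_8 = 21; b_9 = 5; b_{10} = 37; b_{11} = 20; b_{12} = 7; b_{13} = 33; b_{14} = 28; b_{15} = 38; b_{16} = 18; b_{17} = 11; b_{18} = 25; b_{19} = 44; b_{20} = 6; b_{21} = 35; b_{22} = 24; b_{23} = 46; b_{24} = 2; b_{25} = 43; b_{26} = 8; b_{27} = 31; b_{28} = 32; b_{29} = 30; b_{30} = 34; b_{31} = 26; b_{32} = 42; b_{33} = 10; b_{34} = 27; b_{35} = 40; b_{36} = 14; b_{37} = 19; b_{38} = 9; b_{39} = 29; b_{40} = 36; b_{41} = 22; b_{42} = 3; b_{43} = 41; b_{44} = 12; b_{45} = 23; b_{46} = 1.
Since b_{46} = b_0 = 1, the sequence is periodic with period 46.
(1875 - 0) mod 46 = 35, so b_{1875} = b_{35} = 40.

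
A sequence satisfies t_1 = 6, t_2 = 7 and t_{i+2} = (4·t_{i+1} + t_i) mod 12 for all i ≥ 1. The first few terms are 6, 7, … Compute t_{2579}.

Listing terms: t_1 = 6; t_2 = 7; t_3 = 10; t_4 = 11; t_5 = 6; t_6 = 11; t_7 = 2; t_8 = 7; t_9 = 6; t_{10} = 7.
The sequence repeats with period 8.
(2579 - 1) mod 8 = 2, so t_{2579} = t_3 = 10.

10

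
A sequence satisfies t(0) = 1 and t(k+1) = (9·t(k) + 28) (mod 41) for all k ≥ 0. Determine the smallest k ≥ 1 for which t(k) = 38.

3

We have t(0) = 1; t(1) = 37; t(2) = 33; t(3) = 38; t(4) = 1.
The sequence repeats with period 4.
The value 38 first appears (with k ≥ 1) at t(3).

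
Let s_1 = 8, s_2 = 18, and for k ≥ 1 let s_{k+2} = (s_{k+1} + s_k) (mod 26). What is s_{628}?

s_1 = 8; s_2 = 18; s_3 = 0; s_4 = 18; s_5 = 18; s_6 = 10; s_7 = 2; s_8 = 12; s_9 = 14; s_{10} = 0; s_{11} = 14; s_{12} = 14; s_{13} = 2; s_{14} = 16; s_{15} = 18; s_{16} = 8; s_{17} = 0; s_{18} = 8; s_{19} = 8; s_{20} = 16; s_{21} = 24; s_{22} = 14; s_{23} = 12; s_{24} = 0; s_{25} = 12; s_{26} = 12; s_{27} = 24; s_{28} = 10; s_{29} = 8; s_{30} = 18.
The sequence repeats with period 28.
(628 - 1) mod 28 = 11, so s_{628} = s_{12} = 14.

14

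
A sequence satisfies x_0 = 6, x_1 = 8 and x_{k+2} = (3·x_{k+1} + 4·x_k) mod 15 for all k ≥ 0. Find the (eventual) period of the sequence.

10

x_0 = 6, x_1 = 8, x_2 = 3, x_3 = 11, x_4 = 0, x_5 = 14, x_6 = 12, x_7 = 2, x_8 = 9, x_9 = 5, x_{10} = 6, x_{11} = 8.
The sequence repeats with period 10.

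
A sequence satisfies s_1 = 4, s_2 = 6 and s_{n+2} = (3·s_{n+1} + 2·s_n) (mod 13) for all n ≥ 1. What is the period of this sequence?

Computing terms: s_1 = 4,  s_2 = 6,  s_3 = 0,  s_4 = 12,  s_5 = 10,  s_6 = 2,  s_7 = 0,  s_8 = 4,  s_9 = 12,  s_{10} = 5,  s_{11} = 0,  s_{12} = 10,  s_{13} = 4,  s_{14} = 6.
Since (s_{13}, s_{14}) = (s_1, s_2) = (4, 6) (two consecutive terms determine the rest), the sequence is periodic with period 12.

12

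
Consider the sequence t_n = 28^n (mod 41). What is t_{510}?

Listing terms: t_0 = 1, t_1 = 28, t_2 = 5, t_3 = 17, t_4 = 25, t_5 = 3, t_6 = 2, t_7 = 15, t_8 = 10, t_9 = 34, t_{10} = 9, t_{11} = 6, t_{12} = 4, t_{13} = 30, t_{14} = 20, t_{15} = 27, t_{16} = 18, t_{17} = 12, t_{18} = 8, t_{19} = 19, t_{20} = 40, t_{21} = 13, t_{22} = 36, t_{23} = 24, t_{24} = 16, t_{25} = 38, t_{26} = 39, t_{27} = 26, t_{28} = 31, t_{29} = 7, t_{30} = 32, t_{31} = 35, t_{32} = 37, t_{33} = 11, t_{34} = 21, t_{35} = 14, t_{36} = 23, t_{37} = 29, t_{38} = 33, t_{39} = 22, t_{40} = 1.
Since t_{40} = t_0 = 1, the sequence is periodic with period 40.
(510 - 0) mod 40 = 30, so t_{510} = t_{30} = 32.

32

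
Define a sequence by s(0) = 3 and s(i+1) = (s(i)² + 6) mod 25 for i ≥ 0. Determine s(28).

s(0) = 3, s(1) = 15, s(2) = 6, s(3) = 17, s(4) = 20, s(5) = 6.
Since s(5) = s(2) = 6, the sequence is eventually periodic: after a pre-period of length 2 it cycles with period 3.
For i ≥ 2, s(i) depends only on (i - 2) mod 3. (28 - 2) mod 3 = 2, so s(28) = s(4) = 20.

20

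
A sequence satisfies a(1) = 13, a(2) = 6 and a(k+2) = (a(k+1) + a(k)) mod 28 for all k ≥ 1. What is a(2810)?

We have a(1) = 13; a(2) = 6; a(3) = 19; a(4) = 25; a(5) = 16; a(6) = 13; a(7) = 1; a(8) = 14; a(9) = 15; a(10) = 1; a(11) = 16; a(12) = 17; a(13) = 5; a(14) = 22; a(15) = 27; a(16) = 21; a(17) = 20; a(18) = 13; a(19) = 5; a(20) = 18; a(21) = 23; a(22) = 13; a(23) = 8; a(24) = 21; a(25) = 1; a(26) = 22; a(27) = 23; a(28) = 17; a(29) = 12; a(30) = 1; a(31) = 13; a(32) = 14; a(33) = 27; a(34) = 13; a(35) = 12; a(36) = 25; a(37) = 9; a(38) = 6; a(39) = 15; a(40) = 21; a(41) = 8; a(42) = 1; a(43) = 9; a(44) = 10; a(45) = 19; a(46) = 1; a(47) = 20; a(48) = 21; a(49) = 13; a(50) = 6.
The sequence repeats with period 48.
So a(2810) = a(1 + ((2810-1) mod 48)) = a(26) = 22.

22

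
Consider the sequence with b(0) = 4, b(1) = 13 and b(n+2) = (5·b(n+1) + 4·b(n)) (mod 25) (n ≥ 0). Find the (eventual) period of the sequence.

We have b(0) = 4; b(1) = 13; b(2) = 6; b(3) = 7; b(4) = 9; b(5) = 23; b(6) = 1; b(7) = 22; b(8) = 14; b(9) = 8; b(10) = 21; b(11) = 12; b(12) = 19; b(13) = 18; b(14) = 16; b(15) = 2; b(16) = 24; b(17) = 3; b(18) = 11; b(19) = 17; b(20) = 4; b(21) = 13.
Since (b(20), b(21)) = (b(0), b(1)) = (4, 13) (two consecutive terms determine the rest), the sequence is periodic with period 20.

20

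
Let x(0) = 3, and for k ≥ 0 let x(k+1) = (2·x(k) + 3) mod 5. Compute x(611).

0

Listing terms: x(0) = 3; x(1) = 4; x(2) = 1; x(3) = 0; x(4) = 3.
The sequence repeats with period 4.
(611 - 0) mod 4 = 3, so x(611) = x(3) = 0.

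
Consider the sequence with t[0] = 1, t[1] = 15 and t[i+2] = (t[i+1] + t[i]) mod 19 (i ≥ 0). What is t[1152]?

t[0] = 1; t[1] = 15; t[2] = 16; t[3] = 12; t[4] = 9; t[5] = 2; t[6] = 11; t[7] = 13; t[8] = 5; t[9] = 18; t[10] = 4; t[11] = 3; t[12] = 7; t[13] = 10; t[14] = 17; t[15] = 8; t[16] = 6; t[17] = 14; t[18] = 1; t[19] = 15.
Since (t[18], t[19]) = (t[0], t[1]) = (1, 15) (two consecutive terms determine the rest), the sequence is periodic with period 18.
(1152 - 0) mod 18 = 0, so t[1152] = t[0] = 1.

1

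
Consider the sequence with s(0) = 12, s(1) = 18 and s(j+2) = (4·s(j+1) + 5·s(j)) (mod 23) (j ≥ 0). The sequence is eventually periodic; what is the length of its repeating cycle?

Listing terms: s(0) = 12; s(1) = 18; s(2) = 17; s(3) = 20; s(4) = 4; s(5) = 1; s(6) = 1; s(7) = 9; s(8) = 18; s(9) = 2; s(10) = 6; s(11) = 11; s(12) = 5; s(13) = 6; s(14) = 3; s(15) = 19; s(16) = 22; s(17) = 22; s(18) = 14; s(19) = 5; s(20) = 21; s(21) = 17; s(22) = 12; s(23) = 18.
Since (s(22), s(23)) = (s(0), s(1)) = (12, 18) (two consecutive terms determine the rest), the sequence is periodic with period 22.

22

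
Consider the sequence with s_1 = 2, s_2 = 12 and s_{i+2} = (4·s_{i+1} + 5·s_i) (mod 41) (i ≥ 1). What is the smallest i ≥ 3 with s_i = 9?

s_1 = 2, s_2 = 12, s_3 = 17, s_4 = 5, s_5 = 23, s_6 = 35, s_7 = 9, s_8 = 6, s_9 = 28, s_{10} = 19, s_{11} = 11, s_{12} = 16, s_{13} = 37, s_{14} = 23, s_{15} = 31, s_{16} = 34, s_{17} = 4, s_{18} = 22, s_{19} = 26, s_{20} = 9, s_{21} = 2, s_{22} = 12.
Since (s_{21}, s_{22}) = (s_1, s_2) = (2, 12) (two consecutive terms determine the rest), the sequence is periodic with period 20.
The value 9 first appears (with i ≥ 3) at s_7.

7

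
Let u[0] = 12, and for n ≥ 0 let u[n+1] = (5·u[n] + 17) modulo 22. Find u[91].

11

We have u[0] = 12; u[1] = 11; u[2] = 6; u[3] = 3; u[4] = 10; u[5] = 1; u[6] = 0; u[7] = 17; u[8] = 14; u[9] = 21; u[10] = 12.
Since u[10] = u[0] = 12, the sequence is periodic with period 10.
(91 - 0) mod 10 = 1, so u[91] = u[1] = 11.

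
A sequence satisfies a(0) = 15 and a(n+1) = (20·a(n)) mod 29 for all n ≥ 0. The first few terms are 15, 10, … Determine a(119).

15

a(0) = 15; a(1) = 10; a(2) = 26; a(3) = 27; a(4) = 18; a(5) = 12; a(6) = 8; a(7) = 15.
The sequence repeats with period 7.
(119 - 0) mod 7 = 0, so a(119) = a(0) = 15.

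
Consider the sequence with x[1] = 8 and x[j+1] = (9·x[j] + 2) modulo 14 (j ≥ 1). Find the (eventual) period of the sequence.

Listing terms: x[1] = 8; x[2] = 4; x[3] = 10; x[4] = 8.
The sequence repeats with period 3.

3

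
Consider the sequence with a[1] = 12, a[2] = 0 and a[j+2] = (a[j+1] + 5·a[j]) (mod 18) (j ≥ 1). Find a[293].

0

We have a[1] = 12; a[2] = 0; a[3] = 6; a[4] = 6; a[5] = 0; a[6] = 12; a[7] = 12; a[8] = 0.
Since (a[7], a[8]) = (a[1], a[2]) = (12, 0) (two consecutive terms determine the rest), the sequence is periodic with period 6.
So a[293] = a[1 + ((293-1) mod 6)] = a[5] = 0.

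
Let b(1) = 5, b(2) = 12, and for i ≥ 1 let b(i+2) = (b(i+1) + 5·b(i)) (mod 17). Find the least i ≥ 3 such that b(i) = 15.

b(1) = 5, b(2) = 12, b(3) = 3, b(4) = 12, b(5) = 10, b(6) = 2, b(7) = 1, b(8) = 11, b(9) = 16, b(10) = 3, b(11) = 15, b(12) = 13, b(13) = 3, b(14) = 0, b(15) = 15, b(16) = 15, b(17) = 5, b(18) = 12.
The sequence repeats with period 16.
The value 15 first appears (with i ≥ 3) at b(11).

11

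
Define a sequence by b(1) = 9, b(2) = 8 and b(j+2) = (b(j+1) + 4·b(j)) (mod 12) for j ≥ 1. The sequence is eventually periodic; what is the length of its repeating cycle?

8

b(1) = 9,  b(2) = 8,  b(3) = 8,  b(4) = 4,  b(5) = 0,  b(6) = 4,  b(7) = 4,  b(8) = 8,  b(9) = 0,  b(10) = 8,  b(11) = 8.
Since (b(10), b(11)) = (b(2), b(3)) = (8, 8) (two consecutive terms determine the rest), the sequence is eventually periodic: after a pre-period of length 1 it cycles with period 8.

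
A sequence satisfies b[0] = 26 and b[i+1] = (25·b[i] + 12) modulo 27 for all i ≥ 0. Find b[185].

Computing terms: b[0] = 26,  b[1] = 14,  b[2] = 11,  b[3] = 17,  b[4] = 5,  b[5] = 2,  b[6] = 8,  b[7] = 23,  b[8] = 20,  b[9] = 26.
The sequence repeats with period 9.
So b[185] = b[0 + ((185-0) mod 9)] = b[5] = 2.

2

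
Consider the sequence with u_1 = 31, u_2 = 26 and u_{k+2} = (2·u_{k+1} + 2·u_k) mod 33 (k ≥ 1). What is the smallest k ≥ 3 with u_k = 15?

3

Listing terms: u_1 = 31; u_2 = 26; u_3 = 15; u_4 = 16; u_5 = 29; u_6 = 24; u_7 = 7; u_8 = 29; u_9 = 6; u_{10} = 4; u_{11} = 20; u_{12} = 15; u_{13} = 4; u_{14} = 5; u_{15} = 18; u_{16} = 13; u_{17} = 29; u_{18} = 18; u_{19} = 28; u_{20} = 26; u_{21} = 9; u_{22} = 4; u_{23} = 26; u_{24} = 27; u_{25} = 7; u_{26} = 2; u_{27} = 18; u_{28} = 7; u_{29} = 17; u_{30} = 15; u_{31} = 31; u_{32} = 26.
The sequence repeats with period 30.
The value 15 first appears (with k ≥ 3) at u_3.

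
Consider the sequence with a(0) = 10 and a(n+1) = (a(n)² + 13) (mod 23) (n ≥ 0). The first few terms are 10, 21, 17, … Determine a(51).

2

a(0) = 10, a(1) = 21, a(2) = 17, a(3) = 3, a(4) = 22, a(5) = 14, a(6) = 2, a(7) = 17.
Since a(7) = a(2) = 17, the sequence is eventually periodic: after a pre-period of length 2 it cycles with period 5.
For n ≥ 2, a(n) depends only on (n - 2) mod 5. (51 - 2) mod 5 = 4, so a(51) = a(6) = 2.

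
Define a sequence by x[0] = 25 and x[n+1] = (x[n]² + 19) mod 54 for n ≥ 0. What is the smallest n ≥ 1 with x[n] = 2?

x[0] = 25; x[1] = 50; x[2] = 35; x[3] = 2; x[4] = 23; x[5] = 8; x[6] = 29; x[7] = 50.
Since x[7] = x[1] = 50, the sequence is eventually periodic: after a pre-period of length 1 it cycles with period 6.
The value 2 first appears (with n ≥ 1) at x[3].

3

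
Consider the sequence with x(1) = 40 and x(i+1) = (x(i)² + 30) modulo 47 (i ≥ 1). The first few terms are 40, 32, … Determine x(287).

Listing terms: x(1) = 40; x(2) = 32; x(3) = 20; x(4) = 7; x(5) = 32.
Since x(5) = x(2) = 32, the sequence is eventually periodic: after a pre-period of length 1 it cycles with period 3.
For i ≥ 2, x(i) depends only on (i - 2) mod 3. (287 - 2) mod 3 = 0, so x(287) = x(2) = 32.

32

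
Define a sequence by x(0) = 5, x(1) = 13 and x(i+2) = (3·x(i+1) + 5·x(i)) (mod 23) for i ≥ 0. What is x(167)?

x(0) = 5, x(1) = 13, x(2) = 18, x(3) = 4, x(4) = 10, x(5) = 4, x(6) = 16, x(7) = 22, x(8) = 8, x(9) = 19, x(10) = 5, x(11) = 18, x(12) = 10, x(13) = 5, x(14) = 19, x(15) = 13, x(16) = 19, x(17) = 7, x(18) = 1, x(19) = 15, x(20) = 4, x(21) = 18, x(22) = 5, x(23) = 13.
Since (x(22), x(23)) = (x(0), x(1)) = (5, 13) (two consecutive terms determine the rest), the sequence is periodic with period 22.
(167 - 0) mod 22 = 13, so x(167) = x(13) = 5.

5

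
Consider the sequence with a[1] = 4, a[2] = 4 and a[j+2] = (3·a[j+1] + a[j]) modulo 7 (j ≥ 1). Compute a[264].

Listing terms: a[1] = 4,  a[2] = 4,  a[3] = 2,  a[4] = 3,  a[5] = 4,  a[6] = 1,  a[7] = 0,  a[8] = 1,  a[9] = 3,  a[10] = 3,  a[11] = 5,  a[12] = 4,  a[13] = 3,  a[14] = 6,  a[15] = 0,  a[16] = 6,  a[17] = 4,  a[18] = 4.
Since (a[17], a[18]) = (a[1], a[2]) = (4, 4) (two consecutive terms determine the rest), the sequence is periodic with period 16.
So a[264] = a[1 + ((264-1) mod 16)] = a[8] = 1.

1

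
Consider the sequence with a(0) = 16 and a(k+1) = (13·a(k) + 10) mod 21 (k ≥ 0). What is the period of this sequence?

Listing terms: a(0) = 16, a(1) = 8, a(2) = 9, a(3) = 1, a(4) = 2, a(5) = 15, a(6) = 16.
Since a(6) = a(0) = 16, the sequence is periodic with period 6.

6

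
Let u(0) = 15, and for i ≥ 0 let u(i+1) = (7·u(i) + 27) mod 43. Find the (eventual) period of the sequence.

6

Listing terms: u(0) = 15,  u(1) = 3,  u(2) = 5,  u(3) = 19,  u(4) = 31,  u(5) = 29,  u(6) = 15.
Since u(6) = u(0) = 15, the sequence is periodic with period 6.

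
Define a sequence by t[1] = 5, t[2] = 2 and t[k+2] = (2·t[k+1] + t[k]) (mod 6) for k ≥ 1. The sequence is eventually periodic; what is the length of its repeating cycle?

Listing terms: t[1] = 5; t[2] = 2; t[3] = 3; t[4] = 2; t[5] = 1; t[6] = 4; t[7] = 3; t[8] = 4; t[9] = 5; t[10] = 2.
The sequence repeats with period 8.

8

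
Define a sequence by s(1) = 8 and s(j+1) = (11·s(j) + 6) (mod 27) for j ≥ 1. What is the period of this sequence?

Computing terms: s(1) = 8; s(2) = 13; s(3) = 14; s(4) = 25; s(5) = 11; s(6) = 19; s(7) = 26; s(8) = 22; s(9) = 5; s(10) = 7; s(11) = 2; s(12) = 1; s(13) = 17; s(14) = 4; s(15) = 23; s(16) = 16; s(17) = 20; s(18) = 10; s(19) = 8.
The sequence repeats with period 18.

18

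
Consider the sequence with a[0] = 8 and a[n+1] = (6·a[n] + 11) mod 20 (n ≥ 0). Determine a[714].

We have a[0] = 8, a[1] = 19, a[2] = 5, a[3] = 1, a[4] = 17, a[5] = 13, a[6] = 9, a[7] = 5.
Since a[7] = a[2] = 5, the sequence is eventually periodic: after a pre-period of length 2 it cycles with period 5.
For n ≥ 2, a[n] depends only on (n - 2) mod 5. (714 - 2) mod 5 = 2, so a[714] = a[4] = 17.

17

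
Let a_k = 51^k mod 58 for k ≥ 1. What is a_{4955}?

33

Computing terms: a_1 = 51; a_2 = 49; a_3 = 5; a_4 = 23; a_5 = 13; a_6 = 25; a_7 = 57; a_8 = 7; a_9 = 9; a_{10} = 53; a_{11} = 35; a_{12} = 45; a_{13} = 33; a_{14} = 1; a_{15} = 51.
The sequence repeats with period 14.
So a_{4955} = a_{1 + ((4955-1) mod 14)} = a_{13} = 33.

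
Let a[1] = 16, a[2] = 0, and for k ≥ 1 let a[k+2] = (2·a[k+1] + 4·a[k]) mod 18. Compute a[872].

4

Computing terms: a[1] = 16, a[2] = 0, a[3] = 10, a[4] = 2, a[5] = 8, a[6] = 6, a[7] = 8, a[8] = 4, a[9] = 4, a[10] = 6, a[11] = 10, a[12] = 8, a[13] = 2, a[14] = 0, a[15] = 8, a[16] = 16, a[17] = 10, a[18] = 12, a[19] = 10, a[20] = 14, a[21] = 14, a[22] = 12, a[23] = 8, a[24] = 10, a[25] = 16, a[26] = 0.
The sequence repeats with period 24.
(872 - 1) mod 24 = 7, so a[872] = a[8] = 4.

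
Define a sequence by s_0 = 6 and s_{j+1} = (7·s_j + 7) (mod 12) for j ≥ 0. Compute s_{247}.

1

Listing terms: s_0 = 6, s_1 = 1, s_2 = 2, s_3 = 9, s_4 = 10, s_5 = 5, s_6 = 6.
Since s_6 = s_0 = 6, the sequence is periodic with period 6.
(247 - 0) mod 6 = 1, so s_{247} = s_1 = 1.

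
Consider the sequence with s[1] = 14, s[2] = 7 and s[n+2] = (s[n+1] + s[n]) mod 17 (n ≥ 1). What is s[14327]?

s[1] = 14, s[2] = 7, s[3] = 4, s[4] = 11, s[5] = 15, s[6] = 9, s[7] = 7, s[8] = 16, s[9] = 6, s[10] = 5, s[11] = 11, s[12] = 16, s[13] = 10, s[14] = 9, s[15] = 2, s[16] = 11, s[17] = 13, s[18] = 7, s[19] = 3, s[20] = 10, s[21] = 13, s[22] = 6, s[23] = 2, s[24] = 8, s[25] = 10, s[26] = 1, s[27] = 11, s[28] = 12, s[29] = 6, s[30] = 1, s[31] = 7, s[32] = 8, s[33] = 15, s[34] = 6, s[35] = 4, s[36] = 10, s[37] = 14, s[38] = 7.
Since (s[37], s[38]) = (s[1], s[2]) = (14, 7) (two consecutive terms determine the rest), the sequence is periodic with period 36.
So s[14327] = s[1 + ((14327-1) mod 36)] = s[35] = 4.

4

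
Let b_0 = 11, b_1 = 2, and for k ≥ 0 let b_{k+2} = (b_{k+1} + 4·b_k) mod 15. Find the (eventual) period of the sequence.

Computing terms: b_0 = 11, b_1 = 2, b_2 = 1, b_3 = 9, b_4 = 13, b_5 = 4, b_6 = 11, b_7 = 12, b_8 = 11, b_9 = 14, b_{10} = 13, b_{11} = 9, b_{12} = 1, b_{13} = 7, b_{14} = 11, b_{15} = 9, b_{16} = 8, b_{17} = 14, b_{18} = 1, b_{19} = 12, b_{20} = 1, b_{21} = 4, b_{22} = 8, b_{23} = 9, b_{24} = 11, b_{25} = 2.
Since (b_{24}, b_{25}) = (b_0, b_1) = (11, 2) (two consecutive terms determine the rest), the sequence is periodic with period 24.

24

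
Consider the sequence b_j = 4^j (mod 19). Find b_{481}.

Listing terms: b_1 = 4,  b_2 = 16,  b_3 = 7,  b_4 = 9,  b_5 = 17,  b_6 = 11,  b_7 = 6,  b_8 = 5,  b_9 = 1,  b_{10} = 4.
The sequence repeats with period 9.
So b_{481} = b_{1 + ((481-1) mod 9)} = b_4 = 9.

9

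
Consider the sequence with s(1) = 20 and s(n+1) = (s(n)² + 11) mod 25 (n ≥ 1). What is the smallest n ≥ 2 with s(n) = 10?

Listing terms: s(1) = 20, s(2) = 11, s(3) = 7, s(4) = 10, s(5) = 11.
Since s(5) = s(2) = 11, the sequence is eventually periodic: after a pre-period of length 1 it cycles with period 3.
The value 10 first appears (with n ≥ 2) at s(4).

4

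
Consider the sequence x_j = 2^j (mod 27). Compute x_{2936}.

Computing terms: x_0 = 1; x_1 = 2; x_2 = 4; x_3 = 8; x_4 = 16; x_5 = 5; x_6 = 10; x_7 = 20; x_8 = 13; x_9 = 26; x_{10} = 25; x_{11} = 23; x_{12} = 19; x_{13} = 11; x_{14} = 22; x_{15} = 17; x_{16} = 7; x_{17} = 14; x_{18} = 1.
Since x_{18} = x_0 = 1, the sequence is periodic with period 18.
So x_{2936} = x_{0 + ((2936-0) mod 18)} = x_2 = 4.

4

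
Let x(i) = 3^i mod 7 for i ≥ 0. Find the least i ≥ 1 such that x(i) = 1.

6

x(0) = 1, x(1) = 3, x(2) = 2, x(3) = 6, x(4) = 4, x(5) = 5, x(6) = 1.
The sequence repeats with period 6.
The value 1 next appears (with i ≥ 1) at x(6).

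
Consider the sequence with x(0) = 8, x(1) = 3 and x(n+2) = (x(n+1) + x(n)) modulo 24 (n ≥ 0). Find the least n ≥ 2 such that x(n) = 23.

8

We have x(0) = 8,  x(1) = 3,  x(2) = 11,  x(3) = 14,  x(4) = 1,  x(5) = 15,  x(6) = 16,  x(7) = 7,  x(8) = 23,  x(9) = 6,  x(10) = 5,  x(11) = 11,  x(12) = 16,  x(13) = 3,  x(14) = 19,  x(15) = 22,  x(16) = 17,  x(17) = 15,  x(18) = 8,  x(19) = 23,  x(20) = 7,  x(21) = 6,  x(22) = 13,  x(23) = 19,  x(24) = 8,  x(25) = 3.
The sequence repeats with period 24.
The value 23 first appears (with n ≥ 2) at x(8).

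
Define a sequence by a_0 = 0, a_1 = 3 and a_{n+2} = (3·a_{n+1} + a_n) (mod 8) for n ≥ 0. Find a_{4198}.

We have a_0 = 0,  a_1 = 3,  a_2 = 1,  a_3 = 6,  a_4 = 3,  a_5 = 7,  a_6 = 0,  a_7 = 7,  a_8 = 5,  a_9 = 6,  a_{10} = 7,  a_{11} = 3,  a_{12} = 0,  a_{13} = 3.
The sequence repeats with period 12.
So a_{4198} = a_{0 + ((4198-0) mod 12)} = a_{10} = 7.

7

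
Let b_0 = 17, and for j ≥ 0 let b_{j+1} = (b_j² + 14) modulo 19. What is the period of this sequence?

Computing terms: b_0 = 17; b_1 = 18; b_2 = 15; b_3 = 11; b_4 = 2; b_5 = 18.
Since b_5 = b_1 = 18, the sequence is eventually periodic: after a pre-period of length 1 it cycles with period 4.

4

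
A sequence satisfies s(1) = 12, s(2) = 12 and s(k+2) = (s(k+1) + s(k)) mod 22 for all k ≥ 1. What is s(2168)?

10

Listing terms: s(1) = 12, s(2) = 12, s(3) = 2, s(4) = 14, s(5) = 16, s(6) = 8, s(7) = 2, s(8) = 10, s(9) = 12, s(10) = 0, s(11) = 12, s(12) = 12.
The sequence repeats with period 10.
So s(2168) = s(1 + ((2168-1) mod 10)) = s(8) = 10.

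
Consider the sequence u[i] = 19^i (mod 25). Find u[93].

9

We have u[1] = 19,  u[2] = 11,  u[3] = 9,  u[4] = 21,  u[5] = 24,  u[6] = 6,  u[7] = 14,  u[8] = 16,  u[9] = 4,  u[10] = 1,  u[11] = 19.
The sequence repeats with period 10.
(93 - 1) mod 10 = 2, so u[93] = u[3] = 9.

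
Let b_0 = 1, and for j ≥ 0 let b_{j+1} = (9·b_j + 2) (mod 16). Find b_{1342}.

b_0 = 1, b_1 = 11, b_2 = 5, b_3 = 15, b_4 = 9, b_5 = 3, b_6 = 13, b_7 = 7, b_8 = 1.
The sequence repeats with period 8.
So b_{1342} = b_{0 + ((1342-0) mod 8)} = b_6 = 13.

13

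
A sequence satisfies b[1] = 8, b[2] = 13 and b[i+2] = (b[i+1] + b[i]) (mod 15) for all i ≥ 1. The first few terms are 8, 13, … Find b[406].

b[1] = 8, b[2] = 13, b[3] = 6, b[4] = 4, b[5] = 10, b[6] = 14, b[7] = 9, b[8] = 8, b[9] = 2, b[10] = 10, b[11] = 12, b[12] = 7, b[13] = 4, b[14] = 11, b[15] = 0, b[16] = 11, b[17] = 11, b[18] = 7, b[19] = 3, b[20] = 10, b[21] = 13, b[22] = 8, b[23] = 6, b[24] = 14, b[25] = 5, b[26] = 4, b[27] = 9, b[28] = 13, b[29] = 7, b[30] = 5, b[31] = 12, b[32] = 2, b[33] = 14, b[34] = 1, b[35] = 0, b[36] = 1, b[37] = 1, b[38] = 2, b[39] = 3, b[40] = 5, b[41] = 8, b[42] = 13.
Since (b[41], b[42]) = (b[1], b[2]) = (8, 13) (two consecutive terms determine the rest), the sequence is periodic with period 40.
So b[406] = b[1 + ((406-1) mod 40)] = b[6] = 14.

14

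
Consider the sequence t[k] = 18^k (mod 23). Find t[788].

6

We have t[0] = 1; t[1] = 18; t[2] = 2; t[3] = 13; t[4] = 4; t[5] = 3; t[6] = 8; t[7] = 6; t[8] = 16; t[9] = 12; t[10] = 9; t[11] = 1.
Since t[11] = t[0] = 1, the sequence is periodic with period 11.
So t[788] = t[0 + ((788-0) mod 11)] = t[7] = 6.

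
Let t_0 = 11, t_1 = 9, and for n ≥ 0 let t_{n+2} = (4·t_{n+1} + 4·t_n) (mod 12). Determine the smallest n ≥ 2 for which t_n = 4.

Computing terms: t_0 = 11, t_1 = 9, t_2 = 8, t_3 = 8, t_4 = 4, t_5 = 0, t_6 = 4, t_7 = 4, t_8 = 8, t_9 = 0, t_{10} = 8, t_{11} = 8.
Since (t_{10}, t_{11}) = (t_2, t_3) = (8, 8) (two consecutive terms determine the rest), the sequence is eventually periodic: after a pre-period of length 2 it cycles with period 8.
The value 4 first appears (with n ≥ 2) at t_4.

4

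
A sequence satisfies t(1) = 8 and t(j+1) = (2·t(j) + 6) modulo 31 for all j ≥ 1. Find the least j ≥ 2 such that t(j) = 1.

We have t(1) = 8,  t(2) = 22,  t(3) = 19,  t(4) = 13,  t(5) = 1,  t(6) = 8.
Since t(6) = t(1) = 8, the sequence is periodic with period 5.
The value 1 first appears (with j ≥ 2) at t(5).

5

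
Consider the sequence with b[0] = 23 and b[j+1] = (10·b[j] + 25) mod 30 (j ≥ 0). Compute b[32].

25

We have b[0] = 23; b[1] = 15; b[2] = 25; b[3] = 5; b[4] = 15.
Since b[4] = b[1] = 15, the sequence is eventually periodic: after a pre-period of length 1 it cycles with period 3.
For j ≥ 1, b[j] depends only on (j - 1) mod 3. (32 - 1) mod 3 = 1, so b[32] = b[2] = 25.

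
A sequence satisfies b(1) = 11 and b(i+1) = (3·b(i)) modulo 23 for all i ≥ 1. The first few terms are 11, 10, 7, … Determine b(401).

17

Listing terms: b(1) = 11, b(2) = 10, b(3) = 7, b(4) = 21, b(5) = 17, b(6) = 5, b(7) = 15, b(8) = 22, b(9) = 20, b(10) = 14, b(11) = 19, b(12) = 11.
The sequence repeats with period 11.
So b(401) = b(1 + ((401-1) mod 11)) = b(5) = 17.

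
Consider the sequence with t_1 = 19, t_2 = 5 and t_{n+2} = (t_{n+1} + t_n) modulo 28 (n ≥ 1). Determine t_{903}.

16

t_1 = 19, t_2 = 5, t_3 = 24, t_4 = 1, t_5 = 25, t_6 = 26, t_7 = 23, t_8 = 21, t_9 = 16, t_{10} = 9, t_{11} = 25, t_{12} = 6, t_{13} = 3, t_{14} = 9, t_{15} = 12, t_{16} = 21, t_{17} = 5, t_{18} = 26, t_{19} = 3, t_{20} = 1, t_{21} = 4, t_{22} = 5, t_{23} = 9, t_{24} = 14, t_{25} = 23, t_{26} = 9, t_{27} = 4, t_{28} = 13, t_{29} = 17, t_{30} = 2, t_{31} = 19, t_{32} = 21, t_{33} = 12, t_{34} = 5, t_{35} = 17, t_{36} = 22, t_{37} = 11, t_{38} = 5, t_{39} = 16, t_{40} = 21, t_{41} = 9, t_{42} = 2, t_{43} = 11, t_{44} = 13, t_{45} = 24, t_{46} = 9, t_{47} = 5, t_{48} = 14, t_{49} = 19, t_{50} = 5.
Since (t_{49}, t_{50}) = (t_1, t_2) = (19, 5) (two consecutive terms determine the rest), the sequence is periodic with period 48.
(903 - 1) mod 48 = 38, so t_{903} = t_{39} = 16.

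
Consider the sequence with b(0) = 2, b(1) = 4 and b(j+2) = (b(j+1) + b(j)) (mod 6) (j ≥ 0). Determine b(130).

We have b(0) = 2, b(1) = 4, b(2) = 0, b(3) = 4, b(4) = 4, b(5) = 2, b(6) = 0, b(7) = 2, b(8) = 2, b(9) = 4.
Since (b(8), b(9)) = (b(0), b(1)) = (2, 4) (two consecutive terms determine the rest), the sequence is periodic with period 8.
So b(130) = b(0 + ((130-0) mod 8)) = b(2) = 0.

0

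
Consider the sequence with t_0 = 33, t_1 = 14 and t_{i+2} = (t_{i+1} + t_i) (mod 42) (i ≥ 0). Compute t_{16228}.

24

Listing terms: t_0 = 33,  t_1 = 14,  t_2 = 5,  t_3 = 19,  t_4 = 24,  t_5 = 1,  t_6 = 25,  t_7 = 26,  t_8 = 9,  t_9 = 35,  t_{10} = 2,  t_{11} = 37,  t_{12} = 39,  t_{13} = 34,  t_{14} = 31,  t_{15} = 23,  t_{16} = 12,  t_{17} = 35,  t_{18} = 5,  t_{19} = 40,  t_{20} = 3,  t_{21} = 1,  t_{22} = 4,  t_{23} = 5,  t_{24} = 9,  t_{25} = 14,  t_{26} = 23,  t_{27} = 37,  t_{28} = 18,  t_{29} = 13,  t_{30} = 31,  t_{31} = 2,  t_{32} = 33,  t_{33} = 35,  t_{34} = 26,  t_{35} = 19,  t_{36} = 3,  t_{37} = 22,  t_{38} = 25,  t_{39} = 5,  t_{40} = 30,  t_{41} = 35,  t_{42} = 23,  t_{43} = 16,  t_{44} = 39,  t_{45} = 13,  t_{46} = 10,  t_{47} = 23,  t_{48} = 33,  t_{49} = 14.
The sequence repeats with period 48.
(16228 - 0) mod 48 = 4, so t_{16228} = t_4 = 24.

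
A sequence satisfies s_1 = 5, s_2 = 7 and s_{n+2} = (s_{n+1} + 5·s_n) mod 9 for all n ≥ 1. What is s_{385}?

s_1 = 5, s_2 = 7, s_3 = 5, s_4 = 4, s_5 = 2, s_6 = 4, s_7 = 5, s_8 = 7.
Since (s_7, s_8) = (s_1, s_2) = (5, 7) (two consecutive terms determine the rest), the sequence is periodic with period 6.
(385 - 1) mod 6 = 0, so s_{385} = s_1 = 5.

5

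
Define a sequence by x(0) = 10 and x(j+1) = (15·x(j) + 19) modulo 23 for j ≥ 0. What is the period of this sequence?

Listing terms: x(0) = 10, x(1) = 8, x(2) = 1, x(3) = 11, x(4) = 0, x(5) = 19, x(6) = 5, x(7) = 2, x(8) = 3, x(9) = 18, x(10) = 13, x(11) = 7, x(12) = 9, x(13) = 16, x(14) = 6, x(15) = 17, x(16) = 21, x(17) = 12, x(18) = 15, x(19) = 14, x(20) = 22, x(21) = 4, x(22) = 10.
Since x(22) = x(0) = 10, the sequence is periodic with period 22.

22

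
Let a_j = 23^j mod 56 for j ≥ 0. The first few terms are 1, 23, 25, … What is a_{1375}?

a_0 = 1; a_1 = 23; a_2 = 25; a_3 = 15; a_4 = 9; a_5 = 39; a_6 = 1.
The sequence repeats with period 6.
So a_{1375} = a_{0 + ((1375-0) mod 6)} = a_1 = 23.

23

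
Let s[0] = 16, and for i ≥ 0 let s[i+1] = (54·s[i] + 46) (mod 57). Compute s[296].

10

We have s[0] = 16; s[1] = 55; s[2] = 52; s[3] = 4; s[4] = 34; s[5] = 1; s[6] = 43; s[7] = 31; s[8] = 10; s[9] = 16.
The sequence repeats with period 9.
(296 - 0) mod 9 = 8, so s[296] = s[8] = 10.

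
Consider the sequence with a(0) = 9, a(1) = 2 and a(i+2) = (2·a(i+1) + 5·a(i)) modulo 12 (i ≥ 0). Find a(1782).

9

Listing terms: a(0) = 9, a(1) = 2, a(2) = 1, a(3) = 0, a(4) = 5, a(5) = 10, a(6) = 9, a(7) = 8, a(8) = 1, a(9) = 6, a(10) = 5, a(11) = 4, a(12) = 9, a(13) = 2.
The sequence repeats with period 12.
So a(1782) = a(0 + ((1782-0) mod 12)) = a(6) = 9.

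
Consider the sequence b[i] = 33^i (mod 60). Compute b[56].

Computing terms: b[0] = 1, b[1] = 33, b[2] = 9, b[3] = 57, b[4] = 21, b[5] = 33.
Since b[5] = b[1] = 33, the sequence is eventually periodic: after a pre-period of length 1 it cycles with period 4.
For i ≥ 1, b[i] depends only on (i - 1) mod 4. (56 - 1) mod 4 = 3, so b[56] = b[4] = 21.

21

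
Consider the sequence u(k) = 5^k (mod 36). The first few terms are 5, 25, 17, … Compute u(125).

u(1) = 5; u(2) = 25; u(3) = 17; u(4) = 13; u(5) = 29; u(6) = 1; u(7) = 5.
The sequence repeats with period 6.
So u(125) = u(1 + ((125-1) mod 6)) = u(5) = 29.

29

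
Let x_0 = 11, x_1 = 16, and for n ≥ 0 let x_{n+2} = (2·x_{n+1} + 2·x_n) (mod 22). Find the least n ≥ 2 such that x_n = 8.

Computing terms: x_0 = 11; x_1 = 16; x_2 = 10; x_3 = 8; x_4 = 14; x_5 = 0; x_6 = 6; x_7 = 12; x_8 = 14; x_9 = 8; x_{10} = 0; x_{11} = 16; x_{12} = 10.
Since (x_{11}, x_{12}) = (x_1, x_2) = (16, 10) (two consecutive terms determine the rest), the sequence is eventually periodic: after a pre-period of length 1 it cycles with period 10.
The value 8 first appears (with n ≥ 2) at x_3.

3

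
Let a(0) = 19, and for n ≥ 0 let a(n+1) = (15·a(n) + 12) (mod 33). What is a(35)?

30

Computing terms: a(0) = 19; a(1) = 0; a(2) = 12; a(3) = 27; a(4) = 21; a(5) = 30; a(6) = 0.
Since a(6) = a(1) = 0, the sequence is eventually periodic: after a pre-period of length 1 it cycles with period 5.
For n ≥ 1, a(n) depends only on (n - 1) mod 5. (35 - 1) mod 5 = 4, so a(35) = a(5) = 30.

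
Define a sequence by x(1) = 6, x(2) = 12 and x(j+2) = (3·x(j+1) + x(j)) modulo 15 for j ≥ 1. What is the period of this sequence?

12

x(1) = 6,  x(2) = 12,  x(3) = 12,  x(4) = 3,  x(5) = 6,  x(6) = 6,  x(7) = 9,  x(8) = 3,  x(9) = 3,  x(10) = 12,  x(11) = 9,  x(12) = 9,  x(13) = 6,  x(14) = 12.
Since (x(13), x(14)) = (x(1), x(2)) = (6, 12) (two consecutive terms determine the rest), the sequence is periodic with period 12.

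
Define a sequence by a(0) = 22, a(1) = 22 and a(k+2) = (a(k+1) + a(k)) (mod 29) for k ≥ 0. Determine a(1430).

15

Listing terms: a(0) = 22, a(1) = 22, a(2) = 15, a(3) = 8, a(4) = 23, a(5) = 2, a(6) = 25, a(7) = 27, a(8) = 23, a(9) = 21, a(10) = 15, a(11) = 7, a(12) = 22, a(13) = 0, a(14) = 22, a(15) = 22.
Since (a(14), a(15)) = (a(0), a(1)) = (22, 22) (two consecutive terms determine the rest), the sequence is periodic with period 14.
(1430 - 0) mod 14 = 2, so a(1430) = a(2) = 15.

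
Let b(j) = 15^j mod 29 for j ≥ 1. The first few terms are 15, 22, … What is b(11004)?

1

Listing terms: b(1) = 15; b(2) = 22; b(3) = 11; b(4) = 20; b(5) = 10; b(6) = 5; b(7) = 17; b(8) = 23; b(9) = 26; b(10) = 13; b(11) = 21; b(12) = 25; b(13) = 27; b(14) = 28; b(15) = 14; b(16) = 7; b(17) = 18; b(18) = 9; b(19) = 19; b(20) = 24; b(21) = 12; b(22) = 6; b(23) = 3; b(24) = 16; b(25) = 8; b(26) = 4; b(27) = 2; b(28) = 1; b(29) = 15.
The sequence repeats with period 28.
So b(11004) = b(1 + ((11004-1) mod 28)) = b(28) = 1.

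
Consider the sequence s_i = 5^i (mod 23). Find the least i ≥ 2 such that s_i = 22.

11

We have s_1 = 5, s_2 = 2, s_3 = 10, s_4 = 4, s_5 = 20, s_6 = 8, s_7 = 17, s_8 = 16, s_9 = 11, s_{10} = 9, s_{11} = 22, s_{12} = 18, s_{13} = 21, s_{14} = 13, s_{15} = 19, s_{16} = 3, s_{17} = 15, s_{18} = 6, s_{19} = 7, s_{20} = 12, s_{21} = 14, s_{22} = 1, s_{23} = 5.
The sequence repeats with period 22.
The value 22 first appears (with i ≥ 2) at s_{11}.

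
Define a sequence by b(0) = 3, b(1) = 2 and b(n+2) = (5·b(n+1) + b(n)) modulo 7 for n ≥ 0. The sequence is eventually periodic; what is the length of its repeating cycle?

Listing terms: b(0) = 3, b(1) = 2, b(2) = 6, b(3) = 4, b(4) = 5, b(5) = 1, b(6) = 3, b(7) = 2.
The sequence repeats with period 6.

6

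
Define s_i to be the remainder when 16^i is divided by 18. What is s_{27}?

10

Computing terms: s_0 = 1, s_1 = 16, s_2 = 4, s_3 = 10, s_4 = 16.
Since s_4 = s_1 = 16, the sequence is eventually periodic: after a pre-period of length 1 it cycles with period 3.
For i ≥ 1, s_i depends only on (i - 1) mod 3. (27 - 1) mod 3 = 2, so s_{27} = s_3 = 10.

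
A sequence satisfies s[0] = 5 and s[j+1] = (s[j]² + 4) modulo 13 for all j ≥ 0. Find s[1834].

We have s[0] = 5,  s[1] = 3,  s[2] = 0,  s[3] = 4,  s[4] = 7,  s[5] = 1,  s[6] = 5.
Since s[6] = s[0] = 5, the sequence is periodic with period 6.
So s[1834] = s[0 + ((1834-0) mod 6)] = s[4] = 7.

7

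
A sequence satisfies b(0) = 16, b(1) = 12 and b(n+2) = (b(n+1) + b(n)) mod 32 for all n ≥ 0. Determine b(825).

Listing terms: b(0) = 16, b(1) = 12, b(2) = 28, b(3) = 8, b(4) = 4, b(5) = 12, b(6) = 16, b(7) = 28, b(8) = 12, b(9) = 8, b(10) = 20, b(11) = 28, b(12) = 16, b(13) = 12.
The sequence repeats with period 12.
(825 - 0) mod 12 = 9, so b(825) = b(9) = 8.

8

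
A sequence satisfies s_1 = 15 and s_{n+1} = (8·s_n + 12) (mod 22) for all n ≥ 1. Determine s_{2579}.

8

Listing terms: s_1 = 15,  s_2 = 0,  s_3 = 12,  s_4 = 20,  s_5 = 18,  s_6 = 2,  s_7 = 6,  s_8 = 16,  s_9 = 8,  s_{10} = 10,  s_{11} = 4,  s_{12} = 0.
Since s_{12} = s_2 = 0, the sequence is eventually periodic: after a pre-period of length 1 it cycles with period 10.
For n ≥ 2, s_n depends only on (n - 2) mod 10. (2579 - 2) mod 10 = 7, so s_{2579} = s_9 = 8.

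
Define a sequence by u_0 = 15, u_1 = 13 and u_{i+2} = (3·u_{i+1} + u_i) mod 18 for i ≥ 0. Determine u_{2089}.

We have u_0 = 15; u_1 = 13; u_2 = 0; u_3 = 13; u_4 = 3; u_5 = 4; u_6 = 15; u_7 = 13.
The sequence repeats with period 6.
So u_{2089} = u_{0 + ((2089-0) mod 6)} = u_1 = 13.

13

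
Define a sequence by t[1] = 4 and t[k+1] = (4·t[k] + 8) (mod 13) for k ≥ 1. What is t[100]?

Listing terms: t[1] = 4, t[2] = 11, t[3] = 0, t[4] = 8, t[5] = 1, t[6] = 12, t[7] = 4.
Since t[7] = t[1] = 4, the sequence is periodic with period 6.
(100 - 1) mod 6 = 3, so t[100] = t[4] = 8.

8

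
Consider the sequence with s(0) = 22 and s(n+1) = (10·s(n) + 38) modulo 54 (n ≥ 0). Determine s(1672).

Computing terms: s(0) = 22; s(1) = 42; s(2) = 26; s(3) = 28; s(4) = 48; s(5) = 32; s(6) = 34; s(7) = 0; s(8) = 38; s(9) = 40; s(10) = 6; s(11) = 44; s(12) = 46; s(13) = 12; s(14) = 50; s(15) = 52; s(16) = 18; s(17) = 2; s(18) = 4; s(19) = 24; s(20) = 8; s(21) = 10; s(22) = 30; s(23) = 14; s(24) = 16; s(25) = 36; s(26) = 20; s(27) = 22.
Since s(27) = s(0) = 22, the sequence is periodic with period 27.
So s(1672) = s(0 + ((1672-0) mod 27)) = s(25) = 36.

36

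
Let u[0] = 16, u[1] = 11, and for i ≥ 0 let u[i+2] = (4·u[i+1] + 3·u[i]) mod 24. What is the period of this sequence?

4

Listing terms: u[0] = 16,  u[1] = 11,  u[2] = 20,  u[3] = 17,  u[4] = 8,  u[5] = 11,  u[6] = 20.
Since (u[5], u[6]) = (u[1], u[2]) = (11, 20) (two consecutive terms determine the rest), the sequence is eventually periodic: after a pre-period of length 1 it cycles with period 4.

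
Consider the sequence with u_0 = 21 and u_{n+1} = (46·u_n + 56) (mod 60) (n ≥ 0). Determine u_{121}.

32

We have u_0 = 21; u_1 = 2; u_2 = 28; u_3 = 24; u_4 = 20; u_5 = 16; u_6 = 12; u_7 = 8; u_8 = 4; u_9 = 0; u_{10} = 56; u_{11} = 52; u_{12} = 48; u_{13} = 44; u_{14} = 40; u_{15} = 36; u_{16} = 32; u_{17} = 28.
Since u_{17} = u_2 = 28, the sequence is eventually periodic: after a pre-period of length 2 it cycles with period 15.
For n ≥ 2, u_n depends only on (n - 2) mod 15. (121 - 2) mod 15 = 14, so u_{121} = u_{16} = 32.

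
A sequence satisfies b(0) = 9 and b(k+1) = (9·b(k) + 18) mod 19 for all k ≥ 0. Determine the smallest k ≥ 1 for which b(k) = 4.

1

b(0) = 9; b(1) = 4; b(2) = 16; b(3) = 10; b(4) = 13; b(5) = 2; b(6) = 17; b(7) = 0; b(8) = 18; b(9) = 9.
Since b(9) = b(0) = 9, the sequence is periodic with period 9.
The value 4 first appears (with k ≥ 1) at b(1).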